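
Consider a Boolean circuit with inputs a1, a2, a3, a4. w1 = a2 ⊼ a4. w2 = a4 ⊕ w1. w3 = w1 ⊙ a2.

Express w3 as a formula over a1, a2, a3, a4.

w1 = a2 ⊼ a4
w3 = w1 ⊙ a2 = (a2 ⊼ a4) ⊙ a2

(a2 ⊼ a4) ⊙ a2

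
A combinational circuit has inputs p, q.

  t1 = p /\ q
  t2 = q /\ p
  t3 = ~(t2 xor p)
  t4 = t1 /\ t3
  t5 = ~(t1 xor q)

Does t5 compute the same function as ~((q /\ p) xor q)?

Yes

t1 = p /\ q
t5 = ~(t1 xor q) = ~((p /\ q) xor q)
At p=0, q=1: circuit gives 0, formula gives 0.
At p=0, q=0: circuit gives 1, formula gives 1.
Agrees on all 4 inputs.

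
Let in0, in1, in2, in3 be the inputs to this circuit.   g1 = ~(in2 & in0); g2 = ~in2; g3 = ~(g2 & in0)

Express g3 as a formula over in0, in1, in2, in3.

g2 = ~in2
g3 = ~(g2 & in0) = ~(~in2 & in0)

~(~in2 & in0)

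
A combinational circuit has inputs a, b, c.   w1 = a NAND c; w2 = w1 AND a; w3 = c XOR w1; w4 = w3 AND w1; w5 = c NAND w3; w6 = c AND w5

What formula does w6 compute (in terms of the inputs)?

c AND (c NAND (c XOR (a NAND c)))

w1 = a NAND c
w3 = c XOR w1 = c XOR (a NAND c)
w5 = c NAND w3 = c NAND (c XOR (a NAND c))
w6 = c AND w5 = c AND (c NAND (c XOR (a NAND c)))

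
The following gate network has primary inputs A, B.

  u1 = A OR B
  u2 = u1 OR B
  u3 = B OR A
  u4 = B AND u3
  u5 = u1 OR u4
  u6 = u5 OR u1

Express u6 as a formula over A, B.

u1 = A OR B
u3 = B OR A
u4 = B AND u3 = B AND (B OR A)
u5 = u1 OR u4 = (A OR B) OR (B AND (B OR A))
u6 = u5 OR u1 = ((A OR B) OR (B AND (B OR A))) OR (A OR B)

((A OR B) OR (B AND (B OR A))) OR (A OR B)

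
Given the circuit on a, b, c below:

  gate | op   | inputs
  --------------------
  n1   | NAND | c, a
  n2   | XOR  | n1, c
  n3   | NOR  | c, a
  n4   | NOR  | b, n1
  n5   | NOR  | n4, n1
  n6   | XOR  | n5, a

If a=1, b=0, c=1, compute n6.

1

n1 = 1 NAND 1 = 0
n4 = 0 NOR 0 = 1
n5 = 1 NOR 0 = 0
n6 = 0 XOR 1 = 1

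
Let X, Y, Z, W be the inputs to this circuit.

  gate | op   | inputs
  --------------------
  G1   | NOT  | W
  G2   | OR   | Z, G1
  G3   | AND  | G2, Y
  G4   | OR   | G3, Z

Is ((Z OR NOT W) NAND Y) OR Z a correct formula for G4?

G1 = NOT W
G2 = Z OR G1 = Z OR NOT W
G3 = G2 AND Y = (Z OR NOT W) AND Y
G4 = G3 OR Z = ((Z OR NOT W) AND Y) OR Z
At X=0, Y=0, Z=0, W=0: circuit gives 0, formula gives 1.

No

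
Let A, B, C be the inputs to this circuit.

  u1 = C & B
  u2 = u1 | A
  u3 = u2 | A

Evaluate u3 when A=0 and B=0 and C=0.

0

u1 = 0 & 0 = 0
u2 = 0 | 0 = 0
u3 = 0 | 0 = 0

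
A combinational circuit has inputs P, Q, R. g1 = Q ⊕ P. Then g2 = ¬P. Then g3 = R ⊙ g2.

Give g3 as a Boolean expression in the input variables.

g2 = ¬P
g3 = R ⊙ g2 = R ⊙ ¬P

R ⊙ ¬P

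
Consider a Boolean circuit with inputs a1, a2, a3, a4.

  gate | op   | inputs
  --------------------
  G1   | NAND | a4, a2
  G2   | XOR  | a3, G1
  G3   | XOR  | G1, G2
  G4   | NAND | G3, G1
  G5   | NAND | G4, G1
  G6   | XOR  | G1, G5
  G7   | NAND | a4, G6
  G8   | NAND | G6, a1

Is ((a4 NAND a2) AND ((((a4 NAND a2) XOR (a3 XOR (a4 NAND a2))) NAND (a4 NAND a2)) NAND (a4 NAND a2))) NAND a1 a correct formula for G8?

G1 = a4 NAND a2
G2 = a3 XOR G1 = a3 XOR (a4 NAND a2)
G3 = G1 XOR G2 = (a4 NAND a2) XOR (a3 XOR (a4 NAND a2))
G4 = G3 NAND G1 = ((a4 NAND a2) XOR (a3 XOR (a4 NAND a2))) NAND (a4 NAND a2)
G5 = G4 NAND G1 = (((a4 NAND a2) XOR (a3 XOR (a4 NAND a2))) NAND (a4 NAND a2)) NAND (a4 NAND a2)
G6 = G1 XOR G5 = (a4 NAND a2) XOR ((((a4 NAND a2) XOR (a3 XOR (a4 NAND a2))) NAND (a4 NAND a2)) NAND (a4 NAND a2))
G8 = G6 NAND a1 = ((a4 NAND a2) XOR ((((a4 NAND a2) XOR (a3 XOR (a4 NAND a2))) NAND (a4 NAND a2)) NAND (a4 NAND a2))) NAND a1
At a1=1, a2=0, a3=0, a4=0: circuit gives 0, formula gives 1.

No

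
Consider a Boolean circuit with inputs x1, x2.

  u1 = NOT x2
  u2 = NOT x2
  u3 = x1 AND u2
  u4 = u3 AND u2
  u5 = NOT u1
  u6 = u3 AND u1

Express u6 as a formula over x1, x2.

u1 = NOT x2
u2 = NOT x2
u3 = x1 AND u2 = x1 AND NOT x2
u6 = u3 AND u1 = (x1 AND NOT x2) AND NOT x2

(x1 AND NOT x2) AND NOT x2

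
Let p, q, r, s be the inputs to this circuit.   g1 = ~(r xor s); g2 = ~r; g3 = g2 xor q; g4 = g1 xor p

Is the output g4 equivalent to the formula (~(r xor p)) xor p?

g1 = ~(r xor s)
g4 = g1 xor p = (~(r xor s)) xor p
At p=0, q=0, r=0, s=1: circuit gives 0, formula gives 1.

No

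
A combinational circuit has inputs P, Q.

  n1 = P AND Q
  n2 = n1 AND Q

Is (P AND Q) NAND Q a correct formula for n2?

No

n1 = P AND Q
n2 = n1 AND Q = (P AND Q) AND Q
At P=0, Q=0: circuit gives 0, formula gives 1.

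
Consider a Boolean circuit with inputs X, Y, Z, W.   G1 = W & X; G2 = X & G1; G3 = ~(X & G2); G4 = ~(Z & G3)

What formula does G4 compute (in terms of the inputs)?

~(Z & (~(X & (X & (W & X)))))

G1 = W & X
G2 = X & G1 = X & (W & X)
G3 = ~(X & G2) = ~(X & (X & (W & X)))
G4 = ~(Z & G3) = ~(Z & (~(X & (X & (W & X)))))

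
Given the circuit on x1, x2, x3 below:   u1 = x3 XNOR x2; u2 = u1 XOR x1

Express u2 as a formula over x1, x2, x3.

u1 = x3 XNOR x2
u2 = u1 XOR x1 = (x3 XNOR x2) XOR x1

(x3 XNOR x2) XOR x1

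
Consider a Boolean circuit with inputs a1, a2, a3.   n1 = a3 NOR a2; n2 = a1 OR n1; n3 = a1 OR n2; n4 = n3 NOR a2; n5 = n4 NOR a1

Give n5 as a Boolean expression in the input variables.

n1 = a3 NOR a2
n2 = a1 OR n1 = a1 OR (a3 NOR a2)
n3 = a1 OR n2 = a1 OR (a1 OR (a3 NOR a2))
n4 = n3 NOR a2 = (a1 OR (a1 OR (a3 NOR a2))) NOR a2
n5 = n4 NOR a1 = ((a1 OR (a1 OR (a3 NOR a2))) NOR a2) NOR a1

((a1 OR (a1 OR (a3 NOR a2))) NOR a2) NOR a1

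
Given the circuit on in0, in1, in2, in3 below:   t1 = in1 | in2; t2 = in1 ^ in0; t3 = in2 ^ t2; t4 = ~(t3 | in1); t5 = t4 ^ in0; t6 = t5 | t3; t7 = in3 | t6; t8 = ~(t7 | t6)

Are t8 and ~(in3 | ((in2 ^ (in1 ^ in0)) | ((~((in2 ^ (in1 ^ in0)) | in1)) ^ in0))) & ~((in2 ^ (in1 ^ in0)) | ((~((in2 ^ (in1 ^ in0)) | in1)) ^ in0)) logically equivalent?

t2 = in1 ^ in0
t3 = in2 ^ t2 = in2 ^ (in1 ^ in0)
t4 = ~(t3 | in1) = ~((in2 ^ (in1 ^ in0)) | in1)
t5 = t4 ^ in0 = (~((in2 ^ (in1 ^ in0)) | in1)) ^ in0
t6 = t5 | t3 = ((~((in2 ^ (in1 ^ in0)) | in1)) ^ in0) | (in2 ^ (in1 ^ in0))
t7 = in3 | t6 = in3 | (((~((in2 ^ (in1 ^ in0)) | in1)) ^ in0) | (in2 ^ (in1 ^ in0)))
t8 = ~(t7 | t6) = ~((in3 | (((~((in2 ^ (in1 ^ in0)) | in1)) ^ in0) | (in2 ^ (in1 ^ in0)))) | (((~((in2 ^ (in1 ^ in0)) | in1)) ^ in0) | (in2 ^ (in1 ^ in0))))
At in0=0, in1=0, in2=0, in3=0: circuit gives 0, formula gives 0.
At in0=0, in1=1, in2=1, in3=0: circuit gives 1, formula gives 1.
Agrees on all 16 inputs.

Yes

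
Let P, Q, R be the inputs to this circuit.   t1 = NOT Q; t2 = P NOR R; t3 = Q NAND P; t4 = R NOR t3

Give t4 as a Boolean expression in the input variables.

t3 = Q NAND P
t4 = R NOR t3 = R NOR (Q NAND P)

R NOR (Q NAND P)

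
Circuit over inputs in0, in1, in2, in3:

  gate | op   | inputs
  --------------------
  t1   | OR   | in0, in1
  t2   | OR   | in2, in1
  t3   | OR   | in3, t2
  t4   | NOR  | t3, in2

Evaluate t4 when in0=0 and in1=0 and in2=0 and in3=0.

t2 = 0 OR 0 = 0
t3 = 0 OR 0 = 0
t4 = 0 NOR 0 = 1

1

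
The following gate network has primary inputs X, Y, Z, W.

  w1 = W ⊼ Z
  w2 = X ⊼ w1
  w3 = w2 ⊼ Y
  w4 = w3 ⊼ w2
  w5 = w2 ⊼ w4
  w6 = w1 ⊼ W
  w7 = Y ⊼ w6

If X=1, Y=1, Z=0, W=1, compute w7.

w1 = 1 ⊼ 0 = 1
w6 = 1 ⊼ 1 = 0
w7 = 1 ⊼ 0 = 1

1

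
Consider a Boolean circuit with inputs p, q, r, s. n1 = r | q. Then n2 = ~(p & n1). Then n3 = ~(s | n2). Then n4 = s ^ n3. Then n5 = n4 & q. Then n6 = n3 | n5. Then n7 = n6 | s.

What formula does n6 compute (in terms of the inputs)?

(~(s | (~(p & (r | q))))) | ((s ^ (~(s | (~(p & (r | q)))))) & q)

n1 = r | q
n2 = ~(p & n1) = ~(p & (r | q))
n3 = ~(s | n2) = ~(s | (~(p & (r | q))))
n4 = s ^ n3 = s ^ (~(s | (~(p & (r | q)))))
n5 = n4 & q = (s ^ (~(s | (~(p & (r | q)))))) & q
n6 = n3 | n5 = (~(s | (~(p & (r | q))))) | ((s ^ (~(s | (~(p & (r | q)))))) & q)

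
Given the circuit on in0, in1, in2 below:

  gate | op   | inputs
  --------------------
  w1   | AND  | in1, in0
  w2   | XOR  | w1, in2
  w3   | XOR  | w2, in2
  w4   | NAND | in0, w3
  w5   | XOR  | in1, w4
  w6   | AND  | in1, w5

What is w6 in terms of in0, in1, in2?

in1 AND (in1 XOR (in0 NAND (((in1 AND in0) XOR in2) XOR in2)))

w1 = in1 AND in0
w2 = w1 XOR in2 = (in1 AND in0) XOR in2
w3 = w2 XOR in2 = ((in1 AND in0) XOR in2) XOR in2
w4 = in0 NAND w3 = in0 NAND (((in1 AND in0) XOR in2) XOR in2)
w5 = in1 XOR w4 = in1 XOR (in0 NAND (((in1 AND in0) XOR in2) XOR in2))
w6 = in1 AND w5 = in1 AND (in1 XOR (in0 NAND (((in1 AND in0) XOR in2) XOR in2)))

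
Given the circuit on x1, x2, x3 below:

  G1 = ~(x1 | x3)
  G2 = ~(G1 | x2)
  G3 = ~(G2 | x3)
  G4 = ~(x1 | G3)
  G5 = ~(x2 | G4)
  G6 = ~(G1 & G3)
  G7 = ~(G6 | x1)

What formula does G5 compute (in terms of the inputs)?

G1 = ~(x1 | x3)
G2 = ~(G1 | x2) = ~((~(x1 | x3)) | x2)
G3 = ~(G2 | x3) = ~((~((~(x1 | x3)) | x2)) | x3)
G4 = ~(x1 | G3) = ~(x1 | (~((~((~(x1 | x3)) | x2)) | x3)))
G5 = ~(x2 | G4) = ~(x2 | (~(x1 | (~((~((~(x1 | x3)) | x2)) | x3)))))

~(x2 | (~(x1 | (~((~((~(x1 | x3)) | x2)) | x3)))))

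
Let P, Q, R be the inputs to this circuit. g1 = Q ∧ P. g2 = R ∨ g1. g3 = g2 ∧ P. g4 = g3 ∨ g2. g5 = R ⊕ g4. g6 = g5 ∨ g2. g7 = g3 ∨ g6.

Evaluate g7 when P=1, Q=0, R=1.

g1 = 0 ∧ 1 = 0
g2 = 1 ∨ 0 = 1
g3 = 1 ∧ 1 = 1
g4 = 1 ∨ 1 = 1
g5 = 1 ⊕ 1 = 0
g6 = 0 ∨ 1 = 1
g7 = 1 ∨ 1 = 1

1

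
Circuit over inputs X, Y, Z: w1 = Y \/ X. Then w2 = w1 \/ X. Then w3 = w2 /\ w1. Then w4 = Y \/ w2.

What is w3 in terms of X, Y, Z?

w1 = Y \/ X
w2 = w1 \/ X = (Y \/ X) \/ X
w3 = w2 /\ w1 = ((Y \/ X) \/ X) /\ (Y \/ X)

((Y \/ X) \/ X) /\ (Y \/ X)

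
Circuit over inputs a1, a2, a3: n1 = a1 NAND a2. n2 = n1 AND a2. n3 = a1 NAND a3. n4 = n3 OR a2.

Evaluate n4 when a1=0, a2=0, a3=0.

1

n3 = 0 NAND 0 = 1
n4 = 1 OR 0 = 1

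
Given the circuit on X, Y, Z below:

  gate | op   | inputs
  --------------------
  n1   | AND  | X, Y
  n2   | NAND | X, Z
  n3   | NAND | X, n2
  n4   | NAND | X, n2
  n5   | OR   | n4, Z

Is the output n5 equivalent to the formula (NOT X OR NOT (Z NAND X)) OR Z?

n2 = X NAND Z
n4 = X NAND n2 = X NAND (X NAND Z)
n5 = n4 OR Z = (X NAND (X NAND Z)) OR Z
At X=1, Y=0, Z=0: circuit gives 0, formula gives 0.
At X=0, Y=0, Z=0: circuit gives 1, formula gives 1.
Agrees on all 8 inputs.

Yes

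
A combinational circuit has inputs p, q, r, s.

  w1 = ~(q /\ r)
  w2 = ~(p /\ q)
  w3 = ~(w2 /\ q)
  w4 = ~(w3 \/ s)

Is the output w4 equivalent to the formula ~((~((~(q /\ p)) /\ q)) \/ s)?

w2 = ~(p /\ q)
w3 = ~(w2 /\ q) = ~((~(p /\ q)) /\ q)
w4 = ~(w3 \/ s) = ~((~((~(p /\ q)) /\ q)) \/ s)
At p=0, q=0, r=0, s=0: circuit gives 0, formula gives 0.
At p=0, q=1, r=0, s=0: circuit gives 1, formula gives 1.
Agrees on all 16 inputs.

Yes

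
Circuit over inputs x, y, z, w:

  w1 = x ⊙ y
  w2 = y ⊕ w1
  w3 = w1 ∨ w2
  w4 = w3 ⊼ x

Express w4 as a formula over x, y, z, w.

w1 = x ⊙ y
w2 = y ⊕ w1 = y ⊕ (x ⊙ y)
w3 = w1 ∨ w2 = (x ⊙ y) ∨ (y ⊕ (x ⊙ y))
w4 = w3 ⊼ x = ((x ⊙ y) ∨ (y ⊕ (x ⊙ y))) ⊼ x

((x ⊙ y) ∨ (y ⊕ (x ⊙ y))) ⊼ x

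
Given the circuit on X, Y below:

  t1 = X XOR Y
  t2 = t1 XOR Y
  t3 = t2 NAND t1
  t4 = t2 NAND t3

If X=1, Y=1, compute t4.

t1 = 1 XOR 1 = 0
t2 = 0 XOR 1 = 1
t3 = 1 NAND 0 = 1
t4 = 1 NAND 1 = 0

0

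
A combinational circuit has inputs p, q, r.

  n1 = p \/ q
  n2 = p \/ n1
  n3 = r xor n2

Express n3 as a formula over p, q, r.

r xor (p \/ (p \/ q))

n1 = p \/ q
n2 = p \/ n1 = p \/ (p \/ q)
n3 = r xor n2 = r xor (p \/ (p \/ q))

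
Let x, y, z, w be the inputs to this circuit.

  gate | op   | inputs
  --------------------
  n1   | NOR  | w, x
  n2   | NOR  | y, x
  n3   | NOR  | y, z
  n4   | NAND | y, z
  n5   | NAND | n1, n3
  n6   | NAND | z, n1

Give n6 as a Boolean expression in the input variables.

z NAND (w NOR x)

n1 = w NOR x
n6 = z NAND n1 = z NAND (w NOR x)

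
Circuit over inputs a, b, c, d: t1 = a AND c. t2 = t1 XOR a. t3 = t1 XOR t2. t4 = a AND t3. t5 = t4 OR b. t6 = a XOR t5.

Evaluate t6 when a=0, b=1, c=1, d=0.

1

t1 = 0 AND 1 = 0
t2 = 0 XOR 0 = 0
t3 = 0 XOR 0 = 0
t4 = 0 AND 0 = 0
t5 = 0 OR 1 = 1
t6 = 0 XOR 1 = 1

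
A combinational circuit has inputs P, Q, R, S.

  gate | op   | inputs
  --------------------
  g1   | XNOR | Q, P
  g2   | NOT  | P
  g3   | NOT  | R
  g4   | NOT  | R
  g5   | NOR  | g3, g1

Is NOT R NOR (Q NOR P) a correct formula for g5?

No

g1 = Q XNOR P
g3 = NOT R
g5 = g3 NOR g1 = NOT R NOR (Q XNOR P)
At P=1, Q=1, R=1, S=0: circuit gives 0, formula gives 1.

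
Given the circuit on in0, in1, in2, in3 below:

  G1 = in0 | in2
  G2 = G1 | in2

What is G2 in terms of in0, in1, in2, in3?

(in0 | in2) | in2

G1 = in0 | in2
G2 = G1 | in2 = (in0 | in2) | in2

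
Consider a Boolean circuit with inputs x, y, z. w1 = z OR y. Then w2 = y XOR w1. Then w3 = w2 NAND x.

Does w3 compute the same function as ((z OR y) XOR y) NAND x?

w1 = z OR y
w2 = y XOR w1 = y XOR (z OR y)
w3 = w2 NAND x = (y XOR (z OR y)) NAND x
At x=1, y=0, z=1: circuit gives 0, formula gives 0.
At x=0, y=0, z=0: circuit gives 1, formula gives 1.
Agrees on all 8 inputs.

Yes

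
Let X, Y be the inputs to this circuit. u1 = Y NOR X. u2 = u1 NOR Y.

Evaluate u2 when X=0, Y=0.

0

u1 = 0 NOR 0 = 1
u2 = 1 NOR 0 = 0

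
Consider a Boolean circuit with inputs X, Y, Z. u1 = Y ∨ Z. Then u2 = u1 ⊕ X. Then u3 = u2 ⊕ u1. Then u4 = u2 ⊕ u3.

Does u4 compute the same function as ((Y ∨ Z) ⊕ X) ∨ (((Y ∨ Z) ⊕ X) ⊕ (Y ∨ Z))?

u1 = Y ∨ Z
u2 = u1 ⊕ X = (Y ∨ Z) ⊕ X
u3 = u2 ⊕ u1 = ((Y ∨ Z) ⊕ X) ⊕ (Y ∨ Z)
u4 = u2 ⊕ u3 = ((Y ∨ Z) ⊕ X) ⊕ (((Y ∨ Z) ⊕ X) ⊕ (Y ∨ Z))
At X=1, Y=0, Z=0: circuit gives 0, formula gives 1.

No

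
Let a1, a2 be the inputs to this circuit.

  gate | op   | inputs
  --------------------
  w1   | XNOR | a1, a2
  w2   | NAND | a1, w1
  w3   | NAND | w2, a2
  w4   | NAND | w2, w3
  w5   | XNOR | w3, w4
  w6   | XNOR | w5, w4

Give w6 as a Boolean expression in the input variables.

w1 = a1 XNOR a2
w2 = a1 NAND w1 = a1 NAND (a1 XNOR a2)
w3 = w2 NAND a2 = (a1 NAND (a1 XNOR a2)) NAND a2
w4 = w2 NAND w3 = (a1 NAND (a1 XNOR a2)) NAND ((a1 NAND (a1 XNOR a2)) NAND a2)
w5 = w3 XNOR w4 = ((a1 NAND (a1 XNOR a2)) NAND a2) XNOR ((a1 NAND (a1 XNOR a2)) NAND ((a1 NAND (a1 XNOR a2)) NAND a2))
w6 = w5 XNOR w4 = (((a1 NAND (a1 XNOR a2)) NAND a2) XNOR ((a1 NAND (a1 XNOR a2)) NAND ((a1 NAND (a1 XNOR a2)) NAND a2))) XNOR ((a1 NAND (a1 XNOR a2)) NAND ((a1 NAND (a1 XNOR a2)) NAND a2))

(((a1 NAND (a1 XNOR a2)) NAND a2) XNOR ((a1 NAND (a1 XNOR a2)) NAND ((a1 NAND (a1 XNOR a2)) NAND a2))) XNOR ((a1 NAND (a1 XNOR a2)) NAND ((a1 NAND (a1 XNOR a2)) NAND a2))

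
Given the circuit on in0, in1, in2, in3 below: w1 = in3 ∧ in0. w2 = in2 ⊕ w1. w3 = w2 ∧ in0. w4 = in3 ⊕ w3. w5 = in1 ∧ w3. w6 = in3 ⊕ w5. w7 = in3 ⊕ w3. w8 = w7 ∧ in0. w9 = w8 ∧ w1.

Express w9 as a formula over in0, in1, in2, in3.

((in3 ⊕ ((in2 ⊕ (in3 ∧ in0)) ∧ in0)) ∧ in0) ∧ (in3 ∧ in0)

w1 = in3 ∧ in0
w2 = in2 ⊕ w1 = in2 ⊕ (in3 ∧ in0)
w3 = w2 ∧ in0 = (in2 ⊕ (in3 ∧ in0)) ∧ in0
w7 = in3 ⊕ w3 = in3 ⊕ ((in2 ⊕ (in3 ∧ in0)) ∧ in0)
w8 = w7 ∧ in0 = (in3 ⊕ ((in2 ⊕ (in3 ∧ in0)) ∧ in0)) ∧ in0
w9 = w8 ∧ w1 = ((in3 ⊕ ((in2 ⊕ (in3 ∧ in0)) ∧ in0)) ∧ in0) ∧ (in3 ∧ in0)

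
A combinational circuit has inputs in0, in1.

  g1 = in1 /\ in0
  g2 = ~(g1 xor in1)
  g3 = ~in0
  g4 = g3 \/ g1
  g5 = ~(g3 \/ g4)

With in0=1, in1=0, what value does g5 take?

g1 = 0 /\ 1 = 0
g3 = ~1 = 0
g4 = 0 \/ 0 = 0
g5 = ~(0 \/ 0) = 1

1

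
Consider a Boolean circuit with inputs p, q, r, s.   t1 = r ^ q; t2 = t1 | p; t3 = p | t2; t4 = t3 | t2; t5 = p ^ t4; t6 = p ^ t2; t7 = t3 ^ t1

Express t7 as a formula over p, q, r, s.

(p | ((r ^ q) | p)) ^ (r ^ q)

t1 = r ^ q
t2 = t1 | p = (r ^ q) | p
t3 = p | t2 = p | ((r ^ q) | p)
t7 = t3 ^ t1 = (p | ((r ^ q) | p)) ^ (r ^ q)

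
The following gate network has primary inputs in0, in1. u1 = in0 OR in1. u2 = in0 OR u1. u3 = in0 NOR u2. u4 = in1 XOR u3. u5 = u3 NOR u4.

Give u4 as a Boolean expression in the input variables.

u1 = in0 OR in1
u2 = in0 OR u1 = in0 OR (in0 OR in1)
u3 = in0 NOR u2 = in0 NOR (in0 OR (in0 OR in1))
u4 = in1 XOR u3 = in1 XOR (in0 NOR (in0 OR (in0 OR in1)))

in1 XOR (in0 NOR (in0 OR (in0 OR in1)))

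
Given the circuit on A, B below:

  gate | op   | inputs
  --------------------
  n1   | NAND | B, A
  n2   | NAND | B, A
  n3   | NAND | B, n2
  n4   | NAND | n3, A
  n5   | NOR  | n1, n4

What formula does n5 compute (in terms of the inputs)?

(B NAND A) NOR ((B NAND (B NAND A)) NAND A)

n1 = B NAND A
n2 = B NAND A
n3 = B NAND n2 = B NAND (B NAND A)
n4 = n3 NAND A = (B NAND (B NAND A)) NAND A
n5 = n1 NOR n4 = (B NAND A) NOR ((B NAND (B NAND A)) NAND A)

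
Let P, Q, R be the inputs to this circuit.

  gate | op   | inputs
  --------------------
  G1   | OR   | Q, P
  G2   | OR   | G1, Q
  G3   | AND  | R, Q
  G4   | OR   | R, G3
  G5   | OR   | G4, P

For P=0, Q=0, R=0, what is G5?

G3 = 0 AND 0 = 0
G4 = 0 OR 0 = 0
G5 = 0 OR 0 = 0

0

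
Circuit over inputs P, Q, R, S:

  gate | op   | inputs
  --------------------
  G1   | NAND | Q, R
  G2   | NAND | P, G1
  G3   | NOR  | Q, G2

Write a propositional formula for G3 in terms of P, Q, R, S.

Q NOR (P NAND (Q NAND R))

G1 = Q NAND R
G2 = P NAND G1 = P NAND (Q NAND R)
G3 = Q NOR G2 = Q NOR (P NAND (Q NAND R))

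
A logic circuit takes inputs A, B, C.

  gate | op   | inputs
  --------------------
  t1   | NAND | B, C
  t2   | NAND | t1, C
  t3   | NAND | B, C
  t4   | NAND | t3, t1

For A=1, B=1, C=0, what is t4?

0

t1 = 1 NAND 0 = 1
t3 = 1 NAND 0 = 1
t4 = 1 NAND 1 = 0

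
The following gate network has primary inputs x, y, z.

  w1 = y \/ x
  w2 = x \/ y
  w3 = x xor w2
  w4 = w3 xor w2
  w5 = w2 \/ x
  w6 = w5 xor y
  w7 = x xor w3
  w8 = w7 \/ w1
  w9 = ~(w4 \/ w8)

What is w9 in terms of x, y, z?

~(((x xor (x \/ y)) xor (x \/ y)) \/ ((x xor (x xor (x \/ y))) \/ (y \/ x)))

w1 = y \/ x
w2 = x \/ y
w3 = x xor w2 = x xor (x \/ y)
w4 = w3 xor w2 = (x xor (x \/ y)) xor (x \/ y)
w7 = x xor w3 = x xor (x xor (x \/ y))
w8 = w7 \/ w1 = (x xor (x xor (x \/ y))) \/ (y \/ x)
w9 = ~(w4 \/ w8) = ~(((x xor (x \/ y)) xor (x \/ y)) \/ ((x xor (x xor (x \/ y))) \/ (y \/ x)))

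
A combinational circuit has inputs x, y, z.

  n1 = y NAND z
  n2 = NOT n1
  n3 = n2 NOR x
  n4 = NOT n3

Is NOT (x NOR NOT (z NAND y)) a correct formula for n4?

Yes

n1 = y NAND z
n2 = NOT n1 = NOT (y NAND z)
n3 = n2 NOR x = NOT (y NAND z) NOR x
n4 = NOT n3 = NOT (NOT (y NAND z) NOR x)
At x=0, y=0, z=0: circuit gives 0, formula gives 0.
At x=0, y=1, z=1: circuit gives 1, formula gives 1.
Agrees on all 8 inputs.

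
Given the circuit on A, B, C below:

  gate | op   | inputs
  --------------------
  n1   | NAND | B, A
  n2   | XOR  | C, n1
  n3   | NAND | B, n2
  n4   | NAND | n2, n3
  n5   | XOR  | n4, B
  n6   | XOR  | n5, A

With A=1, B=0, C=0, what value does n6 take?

1

n1 = 0 NAND 1 = 1
n2 = 0 XOR 1 = 1
n3 = 0 NAND 1 = 1
n4 = 1 NAND 1 = 0
n5 = 0 XOR 0 = 0
n6 = 0 XOR 1 = 1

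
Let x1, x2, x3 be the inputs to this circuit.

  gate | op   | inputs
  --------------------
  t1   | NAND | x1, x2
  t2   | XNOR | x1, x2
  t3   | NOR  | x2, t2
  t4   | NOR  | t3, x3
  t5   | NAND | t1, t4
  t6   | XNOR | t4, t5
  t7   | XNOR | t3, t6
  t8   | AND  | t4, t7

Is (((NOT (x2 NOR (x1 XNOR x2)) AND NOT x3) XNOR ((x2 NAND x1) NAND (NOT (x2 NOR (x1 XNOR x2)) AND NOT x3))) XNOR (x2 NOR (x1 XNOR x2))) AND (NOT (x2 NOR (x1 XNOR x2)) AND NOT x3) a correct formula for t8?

Yes

t1 = x1 NAND x2
t2 = x1 XNOR x2
t3 = x2 NOR t2 = x2 NOR (x1 XNOR x2)
t4 = t3 NOR x3 = (x2 NOR (x1 XNOR x2)) NOR x3
t5 = t1 NAND t4 = (x1 NAND x2) NAND ((x2 NOR (x1 XNOR x2)) NOR x3)
t6 = t4 XNOR t5 = ((x2 NOR (x1 XNOR x2)) NOR x3) XNOR ((x1 NAND x2) NAND ((x2 NOR (x1 XNOR x2)) NOR x3))
t7 = t3 XNOR t6 = (x2 NOR (x1 XNOR x2)) XNOR (((x2 NOR (x1 XNOR x2)) NOR x3) XNOR ((x1 NAND x2) NAND ((x2 NOR (x1 XNOR x2)) NOR x3)))
t8 = t4 AND t7 = ((x2 NOR (x1 XNOR x2)) NOR x3) AND ((x2 NOR (x1 XNOR x2)) XNOR (((x2 NOR (x1 XNOR x2)) NOR x3) XNOR ((x1 NAND x2) NAND ((x2 NOR (x1 XNOR x2)) NOR x3))))
At x1=0, x2=0, x3=1: circuit gives 0, formula gives 0.
At x1=0, x2=0, x3=0: circuit gives 1, formula gives 1.
Agrees on all 8 inputs.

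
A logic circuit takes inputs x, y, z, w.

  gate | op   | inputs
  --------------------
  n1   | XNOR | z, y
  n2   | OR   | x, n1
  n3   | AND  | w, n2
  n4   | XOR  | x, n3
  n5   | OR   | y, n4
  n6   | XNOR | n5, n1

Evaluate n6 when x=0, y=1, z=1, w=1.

1

n1 = 1 XNOR 1 = 1
n2 = 0 OR 1 = 1
n3 = 1 AND 1 = 1
n4 = 0 XOR 1 = 1
n5 = 1 OR 1 = 1
n6 = 1 XNOR 1 = 1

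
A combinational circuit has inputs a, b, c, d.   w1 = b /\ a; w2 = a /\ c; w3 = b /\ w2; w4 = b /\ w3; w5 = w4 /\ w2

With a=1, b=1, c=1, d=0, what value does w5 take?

1

w2 = 1 /\ 1 = 1
w3 = 1 /\ 1 = 1
w4 = 1 /\ 1 = 1
w5 = 1 /\ 1 = 1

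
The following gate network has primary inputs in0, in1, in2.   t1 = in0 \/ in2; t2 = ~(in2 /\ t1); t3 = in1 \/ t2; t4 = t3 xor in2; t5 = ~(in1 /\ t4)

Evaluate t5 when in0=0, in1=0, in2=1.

t1 = 0 \/ 1 = 1
t2 = ~(1 /\ 1) = 0
t3 = 0 \/ 0 = 0
t4 = 0 xor 1 = 1
t5 = ~(0 /\ 1) = 1

1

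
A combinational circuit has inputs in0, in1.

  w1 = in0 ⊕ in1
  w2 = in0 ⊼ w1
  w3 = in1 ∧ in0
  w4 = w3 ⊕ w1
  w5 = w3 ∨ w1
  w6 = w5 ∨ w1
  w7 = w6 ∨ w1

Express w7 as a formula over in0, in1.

w1 = in0 ⊕ in1
w3 = in1 ∧ in0
w5 = w3 ∨ w1 = (in1 ∧ in0) ∨ (in0 ⊕ in1)
w6 = w5 ∨ w1 = ((in1 ∧ in0) ∨ (in0 ⊕ in1)) ∨ (in0 ⊕ in1)
w7 = w6 ∨ w1 = (((in1 ∧ in0) ∨ (in0 ⊕ in1)) ∨ (in0 ⊕ in1)) ∨ (in0 ⊕ in1)

(((in1 ∧ in0) ∨ (in0 ⊕ in1)) ∨ (in0 ⊕ in1)) ∨ (in0 ⊕ in1)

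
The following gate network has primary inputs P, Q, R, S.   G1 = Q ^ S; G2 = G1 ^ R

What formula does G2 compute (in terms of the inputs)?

(Q ^ S) ^ R

G1 = Q ^ S
G2 = G1 ^ R = (Q ^ S) ^ R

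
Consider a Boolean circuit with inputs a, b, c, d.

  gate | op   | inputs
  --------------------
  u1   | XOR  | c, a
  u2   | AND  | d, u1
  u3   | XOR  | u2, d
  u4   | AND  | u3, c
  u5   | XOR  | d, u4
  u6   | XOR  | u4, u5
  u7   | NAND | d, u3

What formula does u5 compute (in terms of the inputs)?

u1 = c XOR a
u2 = d AND u1 = d AND (c XOR a)
u3 = u2 XOR d = (d AND (c XOR a)) XOR d
u4 = u3 AND c = ((d AND (c XOR a)) XOR d) AND c
u5 = d XOR u4 = d XOR (((d AND (c XOR a)) XOR d) AND c)

d XOR (((d AND (c XOR a)) XOR d) AND c)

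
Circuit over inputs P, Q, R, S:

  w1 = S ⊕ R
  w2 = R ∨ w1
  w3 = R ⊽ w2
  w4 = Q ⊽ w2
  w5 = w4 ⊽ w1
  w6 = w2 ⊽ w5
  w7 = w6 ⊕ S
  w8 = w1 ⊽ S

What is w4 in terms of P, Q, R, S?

Q ⊽ (R ∨ (S ⊕ R))

w1 = S ⊕ R
w2 = R ∨ w1 = R ∨ (S ⊕ R)
w4 = Q ⊽ w2 = Q ⊽ (R ∨ (S ⊕ R))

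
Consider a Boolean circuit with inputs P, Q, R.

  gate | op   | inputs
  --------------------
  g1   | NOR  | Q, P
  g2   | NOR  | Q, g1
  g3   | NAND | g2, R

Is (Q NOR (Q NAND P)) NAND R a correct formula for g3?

No

g1 = Q NOR P
g2 = Q NOR g1 = Q NOR (Q NOR P)
g3 = g2 NAND R = (Q NOR (Q NOR P)) NAND R
At P=1, Q=0, R=1: circuit gives 0, formula gives 1.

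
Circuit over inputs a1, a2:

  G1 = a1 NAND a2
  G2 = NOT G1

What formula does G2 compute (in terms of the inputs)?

G1 = a1 NAND a2
G2 = NOT G1 = NOT (a1 NAND a2)

NOT (a1 NAND a2)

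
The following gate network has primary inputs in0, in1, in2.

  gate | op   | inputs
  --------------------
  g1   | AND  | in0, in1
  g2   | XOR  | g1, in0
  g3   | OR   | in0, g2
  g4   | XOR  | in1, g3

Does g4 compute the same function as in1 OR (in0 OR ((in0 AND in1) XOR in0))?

g1 = in0 AND in1
g2 = g1 XOR in0 = (in0 AND in1) XOR in0
g3 = in0 OR g2 = in0 OR ((in0 AND in1) XOR in0)
g4 = in1 XOR g3 = in1 XOR (in0 OR ((in0 AND in1) XOR in0))
At in0=1, in1=1, in2=0: circuit gives 0, formula gives 1.

No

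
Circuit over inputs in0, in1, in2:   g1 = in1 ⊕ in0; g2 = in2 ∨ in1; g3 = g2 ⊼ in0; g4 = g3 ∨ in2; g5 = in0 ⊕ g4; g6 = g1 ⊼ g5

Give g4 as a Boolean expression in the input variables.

g2 = in2 ∨ in1
g3 = g2 ⊼ in0 = (in2 ∨ in1) ⊼ in0
g4 = g3 ∨ in2 = ((in2 ∨ in1) ⊼ in0) ∨ in2

((in2 ∨ in1) ⊼ in0) ∨ in2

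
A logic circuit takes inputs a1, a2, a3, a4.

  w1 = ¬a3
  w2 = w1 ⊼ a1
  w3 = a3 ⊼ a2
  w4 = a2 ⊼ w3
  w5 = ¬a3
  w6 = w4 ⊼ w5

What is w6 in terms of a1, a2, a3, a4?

w3 = a3 ⊼ a2
w4 = a2 ⊼ w3 = a2 ⊼ (a3 ⊼ a2)
w5 = ¬a3
w6 = w4 ⊼ w5 = (a2 ⊼ (a3 ⊼ a2)) ⊼ ¬a3

(a2 ⊼ (a3 ⊼ a2)) ⊼ ¬a3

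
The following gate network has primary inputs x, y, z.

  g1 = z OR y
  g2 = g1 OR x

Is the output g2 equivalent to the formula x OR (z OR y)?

Yes

g1 = z OR y
g2 = g1 OR x = (z OR y) OR x
At x=0, y=0, z=0: circuit gives 0, formula gives 0.
At x=0, y=0, z=1: circuit gives 1, formula gives 1.
Agrees on all 8 inputs.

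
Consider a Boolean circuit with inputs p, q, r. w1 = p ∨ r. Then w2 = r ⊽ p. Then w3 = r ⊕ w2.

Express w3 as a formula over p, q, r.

w2 = r ⊽ p
w3 = r ⊕ w2 = r ⊕ (r ⊽ p)

r ⊕ (r ⊽ p)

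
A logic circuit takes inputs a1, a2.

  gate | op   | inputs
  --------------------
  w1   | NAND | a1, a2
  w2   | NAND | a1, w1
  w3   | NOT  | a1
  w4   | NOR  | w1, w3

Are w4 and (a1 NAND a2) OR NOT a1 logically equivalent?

No

w1 = a1 NAND a2
w3 = NOT a1
w4 = w1 NOR w3 = (a1 NAND a2) NOR NOT a1
At a1=0, a2=0: circuit gives 0, formula gives 1.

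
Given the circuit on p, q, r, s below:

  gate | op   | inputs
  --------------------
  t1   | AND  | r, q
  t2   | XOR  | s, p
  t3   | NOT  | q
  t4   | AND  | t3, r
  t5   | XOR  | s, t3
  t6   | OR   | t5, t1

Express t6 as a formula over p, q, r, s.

t1 = r AND q
t3 = NOT q
t5 = s XOR t3 = s XOR NOT q
t6 = t5 OR t1 = (s XOR NOT q) OR (r AND q)

(s XOR NOT q) OR (r AND q)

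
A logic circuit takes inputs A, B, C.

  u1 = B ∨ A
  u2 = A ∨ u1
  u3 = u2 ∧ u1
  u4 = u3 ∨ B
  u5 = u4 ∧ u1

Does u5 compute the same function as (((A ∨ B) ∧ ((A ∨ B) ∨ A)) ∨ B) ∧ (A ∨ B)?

u1 = B ∨ A
u2 = A ∨ u1 = A ∨ (B ∨ A)
u3 = u2 ∧ u1 = (A ∨ (B ∨ A)) ∧ (B ∨ A)
u4 = u3 ∨ B = ((A ∨ (B ∨ A)) ∧ (B ∨ A)) ∨ B
u5 = u4 ∧ u1 = (((A ∨ (B ∨ A)) ∧ (B ∨ A)) ∨ B) ∧ (B ∨ A)
At A=0, B=0, C=0: circuit gives 0, formula gives 0.
At A=0, B=1, C=0: circuit gives 1, formula gives 1.
Agrees on all 8 inputs.

Yes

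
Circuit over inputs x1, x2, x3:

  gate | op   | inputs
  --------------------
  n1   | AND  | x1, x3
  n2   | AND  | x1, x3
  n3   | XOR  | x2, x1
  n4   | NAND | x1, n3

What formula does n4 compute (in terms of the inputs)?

n3 = x2 XOR x1
n4 = x1 NAND n3 = x1 NAND (x2 XOR x1)

x1 NAND (x2 XOR x1)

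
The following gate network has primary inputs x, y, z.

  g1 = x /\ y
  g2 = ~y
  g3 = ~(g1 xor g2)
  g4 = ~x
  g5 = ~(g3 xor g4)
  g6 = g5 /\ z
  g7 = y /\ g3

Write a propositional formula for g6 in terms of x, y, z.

(~((~((x /\ y) xor ~y)) xor ~x)) /\ z

g1 = x /\ y
g2 = ~y
g3 = ~(g1 xor g2) = ~((x /\ y) xor ~y)
g4 = ~x
g5 = ~(g3 xor g4) = ~((~((x /\ y) xor ~y)) xor ~x)
g6 = g5 /\ z = (~((~((x /\ y) xor ~y)) xor ~x)) /\ z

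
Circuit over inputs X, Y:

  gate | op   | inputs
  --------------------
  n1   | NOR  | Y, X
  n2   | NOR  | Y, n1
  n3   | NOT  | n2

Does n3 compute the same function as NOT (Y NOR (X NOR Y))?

Yes

n1 = Y NOR X
n2 = Y NOR n1 = Y NOR (Y NOR X)
n3 = NOT n2 = NOT (Y NOR (Y NOR X))
At X=1, Y=0: circuit gives 0, formula gives 0.
At X=0, Y=0: circuit gives 1, formula gives 1.
Agrees on all 4 inputs.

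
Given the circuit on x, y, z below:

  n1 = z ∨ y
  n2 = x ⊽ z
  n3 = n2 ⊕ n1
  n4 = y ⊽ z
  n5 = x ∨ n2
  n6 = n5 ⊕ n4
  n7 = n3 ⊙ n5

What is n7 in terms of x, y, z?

n1 = z ∨ y
n2 = x ⊽ z
n3 = n2 ⊕ n1 = (x ⊽ z) ⊕ (z ∨ y)
n5 = x ∨ n2 = x ∨ (x ⊽ z)
n7 = n3 ⊙ n5 = ((x ⊽ z) ⊕ (z ∨ y)) ⊙ (x ∨ (x ⊽ z))

((x ⊽ z) ⊕ (z ∨ y)) ⊙ (x ∨ (x ⊽ z))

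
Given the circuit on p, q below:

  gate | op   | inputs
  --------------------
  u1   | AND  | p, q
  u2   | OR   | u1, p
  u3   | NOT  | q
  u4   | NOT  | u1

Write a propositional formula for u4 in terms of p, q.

NOT (p AND q)

u1 = p AND q
u4 = NOT u1 = NOT (p AND q)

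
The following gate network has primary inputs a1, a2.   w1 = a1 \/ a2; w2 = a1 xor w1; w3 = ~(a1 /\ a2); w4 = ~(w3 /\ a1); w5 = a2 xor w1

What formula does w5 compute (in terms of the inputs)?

w1 = a1 \/ a2
w5 = a2 xor w1 = a2 xor (a1 \/ a2)

a2 xor (a1 \/ a2)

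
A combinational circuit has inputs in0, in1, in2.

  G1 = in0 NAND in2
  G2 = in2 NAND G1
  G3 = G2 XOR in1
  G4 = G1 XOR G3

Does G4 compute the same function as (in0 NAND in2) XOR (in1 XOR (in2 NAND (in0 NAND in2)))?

G1 = in0 NAND in2
G2 = in2 NAND G1 = in2 NAND (in0 NAND in2)
G3 = G2 XOR in1 = (in2 NAND (in0 NAND in2)) XOR in1
G4 = G1 XOR G3 = (in0 NAND in2) XOR ((in2 NAND (in0 NAND in2)) XOR in1)
At in0=0, in1=0, in2=0: circuit gives 0, formula gives 0.
At in0=0, in1=0, in2=1: circuit gives 1, formula gives 1.
Agrees on all 8 inputs.

Yes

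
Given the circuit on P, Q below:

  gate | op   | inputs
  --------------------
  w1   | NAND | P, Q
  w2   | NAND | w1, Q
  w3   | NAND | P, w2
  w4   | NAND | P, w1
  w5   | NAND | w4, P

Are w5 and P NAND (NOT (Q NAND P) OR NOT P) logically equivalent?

w1 = P NAND Q
w4 = P NAND w1 = P NAND (P NAND Q)
w5 = w4 NAND P = (P NAND (P NAND Q)) NAND P
At P=1, Q=1: circuit gives 0, formula gives 0.
At P=0, Q=0: circuit gives 1, formula gives 1.
Agrees on all 4 inputs.

Yes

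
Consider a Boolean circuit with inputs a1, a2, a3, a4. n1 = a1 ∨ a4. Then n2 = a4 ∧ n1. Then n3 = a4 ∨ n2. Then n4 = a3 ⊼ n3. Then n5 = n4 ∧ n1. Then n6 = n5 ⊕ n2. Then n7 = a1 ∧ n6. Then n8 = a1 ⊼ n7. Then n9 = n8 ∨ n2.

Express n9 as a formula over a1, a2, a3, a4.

n1 = a1 ∨ a4
n2 = a4 ∧ n1 = a4 ∧ (a1 ∨ a4)
n3 = a4 ∨ n2 = a4 ∨ (a4 ∧ (a1 ∨ a4))
n4 = a3 ⊼ n3 = a3 ⊼ (a4 ∨ (a4 ∧ (a1 ∨ a4)))
n5 = n4 ∧ n1 = (a3 ⊼ (a4 ∨ (a4 ∧ (a1 ∨ a4)))) ∧ (a1 ∨ a4)
n6 = n5 ⊕ n2 = ((a3 ⊼ (a4 ∨ (a4 ∧ (a1 ∨ a4)))) ∧ (a1 ∨ a4)) ⊕ (a4 ∧ (a1 ∨ a4))
n7 = a1 ∧ n6 = a1 ∧ (((a3 ⊼ (a4 ∨ (a4 ∧ (a1 ∨ a4)))) ∧ (a1 ∨ a4)) ⊕ (a4 ∧ (a1 ∨ a4)))
n8 = a1 ⊼ n7 = a1 ⊼ (a1 ∧ (((a3 ⊼ (a4 ∨ (a4 ∧ (a1 ∨ a4)))) ∧ (a1 ∨ a4)) ⊕ (a4 ∧ (a1 ∨ a4))))
n9 = n8 ∨ n2 = (a1 ⊼ (a1 ∧ (((a3 ⊼ (a4 ∨ (a4 ∧ (a1 ∨ a4)))) ∧ (a1 ∨ a4)) ⊕ (a4 ∧ (a1 ∨ a4))))) ∨ (a4 ∧ (a1 ∨ a4))

(a1 ⊼ (a1 ∧ (((a3 ⊼ (a4 ∨ (a4 ∧ (a1 ∨ a4)))) ∧ (a1 ∨ a4)) ⊕ (a4 ∧ (a1 ∨ a4))))) ∨ (a4 ∧ (a1 ∨ a4))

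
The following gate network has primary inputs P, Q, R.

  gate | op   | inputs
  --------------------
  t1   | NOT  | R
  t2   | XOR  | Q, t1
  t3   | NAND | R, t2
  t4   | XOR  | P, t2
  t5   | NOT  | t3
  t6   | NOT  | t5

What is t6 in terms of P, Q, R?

NOT NOT (R NAND (Q XOR NOT R))

t1 = NOT R
t2 = Q XOR t1 = Q XOR NOT R
t3 = R NAND t2 = R NAND (Q XOR NOT R)
t5 = NOT t3 = NOT (R NAND (Q XOR NOT R))
t6 = NOT t5 = NOT NOT (R NAND (Q XOR NOT R))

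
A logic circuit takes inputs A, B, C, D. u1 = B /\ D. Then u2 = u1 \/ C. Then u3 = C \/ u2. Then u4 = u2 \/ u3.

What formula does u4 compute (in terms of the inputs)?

((B /\ D) \/ C) \/ (C \/ ((B /\ D) \/ C))

u1 = B /\ D
u2 = u1 \/ C = (B /\ D) \/ C
u3 = C \/ u2 = C \/ ((B /\ D) \/ C)
u4 = u2 \/ u3 = ((B /\ D) \/ C) \/ (C \/ ((B /\ D) \/ C))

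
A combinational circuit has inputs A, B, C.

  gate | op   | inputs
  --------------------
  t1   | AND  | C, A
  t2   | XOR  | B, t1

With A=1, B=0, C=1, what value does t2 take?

1

t1 = 1 AND 1 = 1
t2 = 0 XOR 1 = 1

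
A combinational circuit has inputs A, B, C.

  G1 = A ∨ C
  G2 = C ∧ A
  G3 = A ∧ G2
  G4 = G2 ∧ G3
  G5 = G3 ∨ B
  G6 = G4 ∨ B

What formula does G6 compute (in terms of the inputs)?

G2 = C ∧ A
G3 = A ∧ G2 = A ∧ (C ∧ A)
G4 = G2 ∧ G3 = (C ∧ A) ∧ (A ∧ (C ∧ A))
G6 = G4 ∨ B = ((C ∧ A) ∧ (A ∧ (C ∧ A))) ∨ B

((C ∧ A) ∧ (A ∧ (C ∧ A))) ∨ B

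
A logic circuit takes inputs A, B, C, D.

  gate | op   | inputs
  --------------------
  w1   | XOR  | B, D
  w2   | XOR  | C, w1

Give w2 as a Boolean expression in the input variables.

C XOR (B XOR D)

w1 = B XOR D
w2 = C XOR w1 = C XOR (B XOR D)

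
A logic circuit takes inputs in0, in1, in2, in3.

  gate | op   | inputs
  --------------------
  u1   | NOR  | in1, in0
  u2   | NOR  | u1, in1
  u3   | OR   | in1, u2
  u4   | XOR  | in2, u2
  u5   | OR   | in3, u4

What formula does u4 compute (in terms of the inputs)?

in2 XOR ((in1 NOR in0) NOR in1)

u1 = in1 NOR in0
u2 = u1 NOR in1 = (in1 NOR in0) NOR in1
u4 = in2 XOR u2 = in2 XOR ((in1 NOR in0) NOR in1)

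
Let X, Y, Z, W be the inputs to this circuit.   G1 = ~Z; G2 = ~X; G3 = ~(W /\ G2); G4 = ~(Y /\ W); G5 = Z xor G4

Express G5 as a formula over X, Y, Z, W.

Z xor (~(Y /\ W))

G4 = ~(Y /\ W)
G5 = Z xor G4 = Z xor (~(Y /\ W))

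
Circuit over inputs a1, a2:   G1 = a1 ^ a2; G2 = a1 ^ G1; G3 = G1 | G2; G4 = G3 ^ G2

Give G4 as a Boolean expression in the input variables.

((a1 ^ a2) | (a1 ^ (a1 ^ a2))) ^ (a1 ^ (a1 ^ a2))

G1 = a1 ^ a2
G2 = a1 ^ G1 = a1 ^ (a1 ^ a2)
G3 = G1 | G2 = (a1 ^ a2) | (a1 ^ (a1 ^ a2))
G4 = G3 ^ G2 = ((a1 ^ a2) | (a1 ^ (a1 ^ a2))) ^ (a1 ^ (a1 ^ a2))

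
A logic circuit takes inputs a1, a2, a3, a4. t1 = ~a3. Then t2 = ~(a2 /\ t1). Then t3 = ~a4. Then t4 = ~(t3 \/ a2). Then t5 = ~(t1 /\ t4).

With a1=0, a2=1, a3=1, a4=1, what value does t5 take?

1

t1 = ~1 = 0
t3 = ~1 = 0
t4 = ~(0 \/ 1) = 0
t5 = ~(0 /\ 0) = 1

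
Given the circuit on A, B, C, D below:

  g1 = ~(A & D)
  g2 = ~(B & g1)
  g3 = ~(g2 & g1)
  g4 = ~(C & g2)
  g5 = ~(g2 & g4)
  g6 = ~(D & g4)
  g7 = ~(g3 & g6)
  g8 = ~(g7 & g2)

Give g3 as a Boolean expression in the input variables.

g1 = ~(A & D)
g2 = ~(B & g1) = ~(B & (~(A & D)))
g3 = ~(g2 & g1) = ~((~(B & (~(A & D)))) & (~(A & D)))

~((~(B & (~(A & D)))) & (~(A & D)))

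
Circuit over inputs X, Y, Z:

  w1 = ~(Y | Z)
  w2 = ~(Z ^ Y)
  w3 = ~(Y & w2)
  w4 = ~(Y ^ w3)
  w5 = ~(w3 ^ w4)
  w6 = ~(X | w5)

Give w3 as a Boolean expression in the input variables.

~(Y & (~(Z ^ Y)))

w2 = ~(Z ^ Y)
w3 = ~(Y & w2) = ~(Y & (~(Z ^ Y)))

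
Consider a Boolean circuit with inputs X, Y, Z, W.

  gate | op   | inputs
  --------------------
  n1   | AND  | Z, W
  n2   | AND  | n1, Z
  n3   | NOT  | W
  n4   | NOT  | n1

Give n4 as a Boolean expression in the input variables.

NOT (Z AND W)

n1 = Z AND W
n4 = NOT n1 = NOT (Z AND W)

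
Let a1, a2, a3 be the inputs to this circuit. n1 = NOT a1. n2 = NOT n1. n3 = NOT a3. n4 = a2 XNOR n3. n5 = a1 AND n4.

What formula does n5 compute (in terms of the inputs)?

a1 AND (a2 XNOR NOT a3)

n3 = NOT a3
n4 = a2 XNOR n3 = a2 XNOR NOT a3
n5 = a1 AND n4 = a1 AND (a2 XNOR NOT a3)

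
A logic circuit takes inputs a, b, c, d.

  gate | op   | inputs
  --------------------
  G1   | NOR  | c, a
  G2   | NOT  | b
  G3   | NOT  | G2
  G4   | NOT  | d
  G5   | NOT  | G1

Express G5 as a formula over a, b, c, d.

G1 = c NOR a
G5 = NOT G1 = NOT (c NOR a)

NOT (c NOR a)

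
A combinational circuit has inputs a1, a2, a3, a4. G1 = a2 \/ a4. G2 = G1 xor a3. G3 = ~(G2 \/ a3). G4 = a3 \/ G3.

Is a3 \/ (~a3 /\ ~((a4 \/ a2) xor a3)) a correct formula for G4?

Yes

G1 = a2 \/ a4
G2 = G1 xor a3 = (a2 \/ a4) xor a3
G3 = ~(G2 \/ a3) = ~(((a2 \/ a4) xor a3) \/ a3)
G4 = a3 \/ G3 = a3 \/ (~(((a2 \/ a4) xor a3) \/ a3))
At a1=0, a2=0, a3=0, a4=1: circuit gives 0, formula gives 0.
At a1=0, a2=0, a3=0, a4=0: circuit gives 1, formula gives 1.
Agrees on all 16 inputs.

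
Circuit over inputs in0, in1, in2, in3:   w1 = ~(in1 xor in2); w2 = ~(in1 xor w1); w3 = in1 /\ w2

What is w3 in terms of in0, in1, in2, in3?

w1 = ~(in1 xor in2)
w2 = ~(in1 xor w1) = ~(in1 xor (~(in1 xor in2)))
w3 = in1 /\ w2 = in1 /\ (~(in1 xor (~(in1 xor in2))))

in1 /\ (~(in1 xor (~(in1 xor in2))))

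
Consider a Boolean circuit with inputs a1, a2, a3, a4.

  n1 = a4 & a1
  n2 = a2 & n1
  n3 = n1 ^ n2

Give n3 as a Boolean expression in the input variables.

(a4 & a1) ^ (a2 & (a4 & a1))

n1 = a4 & a1
n2 = a2 & n1 = a2 & (a4 & a1)
n3 = n1 ^ n2 = (a4 & a1) ^ (a2 & (a4 & a1))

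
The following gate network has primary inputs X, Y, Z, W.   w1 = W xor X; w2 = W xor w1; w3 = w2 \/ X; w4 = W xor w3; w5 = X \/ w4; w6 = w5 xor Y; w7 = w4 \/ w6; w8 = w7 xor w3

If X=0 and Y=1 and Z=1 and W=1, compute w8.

1

w1 = 1 xor 0 = 1
w2 = 1 xor 1 = 0
w3 = 0 \/ 0 = 0
w4 = 1 xor 0 = 1
w5 = 0 \/ 1 = 1
w6 = 1 xor 1 = 0
w7 = 1 \/ 0 = 1
w8 = 1 xor 0 = 1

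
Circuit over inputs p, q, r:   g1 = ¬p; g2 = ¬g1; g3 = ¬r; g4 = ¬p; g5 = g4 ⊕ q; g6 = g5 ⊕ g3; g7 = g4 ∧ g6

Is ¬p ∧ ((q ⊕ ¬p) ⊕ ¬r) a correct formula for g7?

Yes

g3 = ¬r
g4 = ¬p
g5 = g4 ⊕ q = ¬p ⊕ q
g6 = g5 ⊕ g3 = (¬p ⊕ q) ⊕ ¬r
g7 = g4 ∧ g6 = ¬p ∧ ((¬p ⊕ q) ⊕ ¬r)
At p=0, q=0, r=0: circuit gives 0, formula gives 0.
At p=0, q=0, r=1: circuit gives 1, formula gives 1.
Agrees on all 8 inputs.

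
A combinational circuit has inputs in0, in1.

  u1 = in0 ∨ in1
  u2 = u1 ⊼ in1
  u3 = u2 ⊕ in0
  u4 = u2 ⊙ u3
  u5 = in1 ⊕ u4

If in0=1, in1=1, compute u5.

u1 = 1 ∨ 1 = 1
u2 = 1 ⊼ 1 = 0
u3 = 0 ⊕ 1 = 1
u4 = 0 ⊙ 1 = 0
u5 = 1 ⊕ 0 = 1

1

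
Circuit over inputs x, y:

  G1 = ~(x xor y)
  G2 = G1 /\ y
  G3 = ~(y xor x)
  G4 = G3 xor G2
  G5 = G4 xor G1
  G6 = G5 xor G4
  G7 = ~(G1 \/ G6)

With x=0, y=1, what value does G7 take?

1

G1 = ~(0 xor 1) = 0
G2 = 0 /\ 1 = 0
G3 = ~(1 xor 0) = 0
G4 = 0 xor 0 = 0
G5 = 0 xor 0 = 0
G6 = 0 xor 0 = 0
G7 = ~(0 \/ 0) = 1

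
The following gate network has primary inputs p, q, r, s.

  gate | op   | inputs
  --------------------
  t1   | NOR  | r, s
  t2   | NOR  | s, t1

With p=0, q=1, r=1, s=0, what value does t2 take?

1

t1 = 1 NOR 0 = 0
t2 = 0 NOR 0 = 1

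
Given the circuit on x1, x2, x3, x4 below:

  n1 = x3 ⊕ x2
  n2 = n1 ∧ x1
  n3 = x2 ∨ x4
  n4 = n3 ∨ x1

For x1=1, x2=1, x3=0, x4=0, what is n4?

n3 = 1 ∨ 0 = 1
n4 = 1 ∨ 1 = 1

1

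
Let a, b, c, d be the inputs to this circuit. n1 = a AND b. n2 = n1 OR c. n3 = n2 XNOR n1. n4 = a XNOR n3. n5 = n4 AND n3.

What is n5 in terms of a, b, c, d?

n1 = a AND b
n2 = n1 OR c = (a AND b) OR c
n3 = n2 XNOR n1 = ((a AND b) OR c) XNOR (a AND b)
n4 = a XNOR n3 = a XNOR (((a AND b) OR c) XNOR (a AND b))
n5 = n4 AND n3 = (a XNOR (((a AND b) OR c) XNOR (a AND b))) AND (((a AND b) OR c) XNOR (a AND b))

(a XNOR (((a AND b) OR c) XNOR (a AND b))) AND (((a AND b) OR c) XNOR (a AND b))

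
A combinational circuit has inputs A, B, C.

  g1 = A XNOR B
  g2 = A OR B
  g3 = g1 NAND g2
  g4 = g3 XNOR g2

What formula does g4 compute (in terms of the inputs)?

((A XNOR B) NAND (A OR B)) XNOR (A OR B)

g1 = A XNOR B
g2 = A OR B
g3 = g1 NAND g2 = (A XNOR B) NAND (A OR B)
g4 = g3 XNOR g2 = ((A XNOR B) NAND (A OR B)) XNOR (A OR B)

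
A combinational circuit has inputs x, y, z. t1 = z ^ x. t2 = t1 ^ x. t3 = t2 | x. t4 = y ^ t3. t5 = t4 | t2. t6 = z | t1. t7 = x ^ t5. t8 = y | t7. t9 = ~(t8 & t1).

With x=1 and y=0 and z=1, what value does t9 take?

1

t1 = 1 ^ 1 = 0
t2 = 0 ^ 1 = 1
t3 = 1 | 1 = 1
t4 = 0 ^ 1 = 1
t5 = 1 | 1 = 1
t7 = 1 ^ 1 = 0
t8 = 0 | 0 = 0
t9 = ~(0 & 0) = 1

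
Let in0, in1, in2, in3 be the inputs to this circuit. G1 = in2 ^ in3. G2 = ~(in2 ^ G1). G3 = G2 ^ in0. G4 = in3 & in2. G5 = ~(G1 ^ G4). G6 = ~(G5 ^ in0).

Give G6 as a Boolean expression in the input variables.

~((~((in2 ^ in3) ^ (in3 & in2))) ^ in0)

G1 = in2 ^ in3
G4 = in3 & in2
G5 = ~(G1 ^ G4) = ~((in2 ^ in3) ^ (in3 & in2))
G6 = ~(G5 ^ in0) = ~((~((in2 ^ in3) ^ (in3 & in2))) ^ in0)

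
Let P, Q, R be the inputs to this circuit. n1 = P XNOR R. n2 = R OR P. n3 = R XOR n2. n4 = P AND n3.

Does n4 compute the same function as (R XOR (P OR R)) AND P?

Yes

n2 = R OR P
n3 = R XOR n2 = R XOR (R OR P)
n4 = P AND n3 = P AND (R XOR (R OR P))
At P=0, Q=0, R=0: circuit gives 0, formula gives 0.
At P=1, Q=0, R=0: circuit gives 1, formula gives 1.
Agrees on all 8 inputs.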